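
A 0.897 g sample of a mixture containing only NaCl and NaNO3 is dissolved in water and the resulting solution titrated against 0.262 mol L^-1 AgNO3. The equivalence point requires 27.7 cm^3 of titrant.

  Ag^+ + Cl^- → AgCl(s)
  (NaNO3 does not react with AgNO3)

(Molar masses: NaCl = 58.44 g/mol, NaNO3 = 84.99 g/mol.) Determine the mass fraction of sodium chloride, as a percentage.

47.3 %

n(AgNO3) = 0.0277 × 0.262 = 7.26 × 10^-3 mol
Let x = n(NaCl), y = n(NaNO3).
Titrant: 1x = 7.26 × 10^-3;  mass: 58.44x + 84.99y = 0.897
Solving, x = 7.26 × 10^-3 mol, y = 5.56 × 10^-3 mol
mass of NaCl = 7.26 × 10^-3 × 58.44 = 0.424 g
% NaCl = 0.424 / 0.897 × 100 = 47.3 %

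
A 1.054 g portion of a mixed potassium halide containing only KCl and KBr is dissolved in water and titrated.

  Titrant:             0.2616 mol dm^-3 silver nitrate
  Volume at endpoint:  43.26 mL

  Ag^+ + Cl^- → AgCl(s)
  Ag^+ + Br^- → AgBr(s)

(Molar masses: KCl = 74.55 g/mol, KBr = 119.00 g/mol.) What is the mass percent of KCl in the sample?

46.58 %

n(AgNO3) = 0.04326 × 0.2616 = 0.01132 mol
Let x = n(KCl), y = n(KBr).
Titrant: 1x + 1y = 0.01132;  mass: 74.55x + 119.00y = 1.054
Solving, x = 6.585 × 10^-3 mol, y = 4.732 × 10^-3 mol
mass of KCl = 6.585 × 10^-3 × 74.55 = 0.4909 g
% KCl = 0.4909 / 1.054 × 100 = 46.58 %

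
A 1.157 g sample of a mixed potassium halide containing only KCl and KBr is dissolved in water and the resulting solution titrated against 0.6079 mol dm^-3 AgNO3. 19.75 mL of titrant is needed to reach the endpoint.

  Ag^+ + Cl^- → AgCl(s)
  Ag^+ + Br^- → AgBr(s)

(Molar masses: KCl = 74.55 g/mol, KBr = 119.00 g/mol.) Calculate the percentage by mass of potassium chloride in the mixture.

39.39 %

n(AgNO3) = 0.01975 × 0.6079 = 0.01201 mol
Let x = n(KCl), y = n(KBr).
Titrant: 1x + 1y = 0.01201;  mass: 74.55x + 119.00y = 1.157
Solving, x = 6.113 × 10^-3 mol, y = 5.893 × 10^-3 mol
mass of KCl = 6.113 × 10^-3 × 74.55 = 0.4557 g
% KCl = 0.4557 / 1.157 × 100 = 39.39 %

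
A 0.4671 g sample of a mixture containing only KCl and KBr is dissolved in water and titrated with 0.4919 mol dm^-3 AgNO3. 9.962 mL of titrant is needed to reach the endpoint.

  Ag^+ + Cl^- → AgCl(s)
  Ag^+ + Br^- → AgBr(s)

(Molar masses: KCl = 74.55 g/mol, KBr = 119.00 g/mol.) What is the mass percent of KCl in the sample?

n(AgNO3) = 0.009962 × 0.4919 = 4.900 × 10^-3 mol
Let x = n(KCl), y = n(KBr).
Titrant: 1x + 1y = 4.900 × 10^-3;  mass: 74.55x + 119.00y = 0.4671
Solving, x = 2.610 × 10^-3 mol, y = 2.290 × 10^-3 mol
mass of KCl = 2.610 × 10^-3 × 74.55 = 0.1946 g
% KCl = 0.1946 / 0.4671 × 100 = 41.66 %

41.66 %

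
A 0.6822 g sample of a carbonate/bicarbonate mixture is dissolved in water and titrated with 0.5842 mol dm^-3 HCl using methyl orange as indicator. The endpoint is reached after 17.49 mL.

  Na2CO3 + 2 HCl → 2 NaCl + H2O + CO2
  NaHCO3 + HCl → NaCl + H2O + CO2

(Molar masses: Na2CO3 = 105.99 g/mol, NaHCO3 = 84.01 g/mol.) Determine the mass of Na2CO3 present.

n(HCl) = 0.01749 × 0.5842 = 0.01022 mol
Let x = n(Na2CO3), y = n(NaHCO3).
Titrant: 2x + 1y = 0.01022;  mass: 105.99x + 84.01y = 0.6822
Solving, x = 2.840 × 10^-3 mol, y = 4.537 × 10^-3 mol
mass of Na2CO3 = 2.840 × 10^-3 × 105.99 = 0.3010 g

0.3010 g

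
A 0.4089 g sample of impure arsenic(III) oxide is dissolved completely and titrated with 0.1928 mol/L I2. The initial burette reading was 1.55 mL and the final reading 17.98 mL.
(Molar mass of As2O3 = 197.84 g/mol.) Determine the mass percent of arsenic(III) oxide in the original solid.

As2O3 + 2 I2 + 2 H2O → As2O5 + 4 HI
n(I2) = 0.01643 L × 0.1928 mol/L = 3.168 × 10^-3 mol
From the 1:2 ratio, n(As2O3) = 1/2 × 3.168 × 10^-3 = 1.584 × 10^-3 mol
mass of As2O3 = 1.584 × 10^-3 × 197.84 g/mol = 0.3133 g
% As2O3 = 0.3133 / 0.4089 × 100 = 76.63 %

76.63 %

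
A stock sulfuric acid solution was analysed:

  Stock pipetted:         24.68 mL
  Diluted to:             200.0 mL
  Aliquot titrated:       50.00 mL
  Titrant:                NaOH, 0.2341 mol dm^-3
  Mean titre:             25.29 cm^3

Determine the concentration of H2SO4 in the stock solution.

H2SO4 + 2 NaOH → Na2SO4 + 2 H2O
n(NaOH) = 0.02529 × 0.2341 = 5.920 × 10^-3 mol
From the 1:2 ratio, n(H2SO4) in the aliquot = 1/2 × 5.920 × 10^-3 = 2.960 × 10^-3 mol
[H2SO4]_dilute = 2.960 × 10^-3 / 0.05000 = 0.05920 mol/L
Dilution factor = 200.0 / 24.68 = 8.104
[H2SO4]_stock = 0.05920 × 8.104 = 0.4798 mol/L

0.4798 mol/L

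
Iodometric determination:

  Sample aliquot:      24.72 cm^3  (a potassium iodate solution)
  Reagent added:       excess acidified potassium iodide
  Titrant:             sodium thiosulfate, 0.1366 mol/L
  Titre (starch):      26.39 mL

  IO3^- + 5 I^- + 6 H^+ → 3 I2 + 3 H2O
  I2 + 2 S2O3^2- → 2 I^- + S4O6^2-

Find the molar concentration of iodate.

n(S2O3^2-) = 0.02639 × 0.1366 = 3.605 × 10^-3 mol
n(I2) = n(S2O3^2-)/2 = 1.802 × 10^-3 mol
From the 1:3 ratio, n(IO3^-) in the aliquot = 1/3 × 1.802 × 10^-3 = 6.008 × 10^-4 mol
[IO3^-] = 6.008 × 10^-4 / 0.02472 = 0.02430 mol/L

0.02430 mol/L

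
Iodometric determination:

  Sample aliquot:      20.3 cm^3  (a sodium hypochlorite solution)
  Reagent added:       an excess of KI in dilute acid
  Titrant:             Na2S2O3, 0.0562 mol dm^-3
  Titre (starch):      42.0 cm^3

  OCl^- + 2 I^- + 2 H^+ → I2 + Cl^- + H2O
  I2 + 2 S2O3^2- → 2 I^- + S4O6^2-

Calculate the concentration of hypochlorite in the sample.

0.0581 mol/L

n(S2O3^2-) = 0.0420 × 0.0562 = 2.36 × 10^-3 mol
n(I2) = n(S2O3^2-)/2 = 1.18 × 10^-3 mol
n(OCl^-) in the aliquot = 1.18 × 10^-3 mol (1:1 ratio)
[OCl^-] = 1.18 × 10^-3 / 0.0203 = 0.0581 mol/L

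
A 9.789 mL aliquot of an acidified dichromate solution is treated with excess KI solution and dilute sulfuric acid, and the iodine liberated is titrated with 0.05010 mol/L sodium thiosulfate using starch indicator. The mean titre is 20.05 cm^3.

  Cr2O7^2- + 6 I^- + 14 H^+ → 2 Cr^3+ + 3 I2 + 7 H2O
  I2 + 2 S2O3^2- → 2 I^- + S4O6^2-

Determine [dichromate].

0.01710 mol/L

n(S2O3^2-) = 0.02005 × 0.05010 = 1.005 × 10^-3 mol
n(I2) = n(S2O3^2-)/2 = 5.023 × 10^-4 mol
From the 1:3 ratio, n(Cr2O7^2-) in the aliquot = 1/3 × 5.023 × 10^-4 = 1.674 × 10^-4 mol
[Cr2O7^2-] = 1.674 × 10^-4 / 0.009789 = 0.01710 mol/L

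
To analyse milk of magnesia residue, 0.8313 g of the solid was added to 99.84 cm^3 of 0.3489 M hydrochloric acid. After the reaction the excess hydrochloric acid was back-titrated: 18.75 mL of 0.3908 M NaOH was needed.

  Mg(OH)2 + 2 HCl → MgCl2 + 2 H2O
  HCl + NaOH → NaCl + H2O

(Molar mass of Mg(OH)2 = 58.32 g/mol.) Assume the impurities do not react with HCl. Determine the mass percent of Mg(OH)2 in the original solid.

n(HCl) added = 0.09984 × 0.3489 = 0.03483 mol
n(NaOH) used in back-titration = 0.01875 × 0.3908 = 7.327 × 10^-3 mol
n(HCl) left over = 7.327 × 10^-3 mol (1:1 ratio)
n(HCl) consumed by analyte = 0.03483 − 7.327 × 10^-3 = 0.02751 mol
From the 1:2 ratio, n(Mg(OH)2) = 1/2 × 0.02751 = 0.01375 mol
mass of Mg(OH)2 = 0.01375 × 58.32 = 0.8021 g
% Mg(OH)2 = 0.8021 / 0.8313 × 100 = 96.49 %

96.49 %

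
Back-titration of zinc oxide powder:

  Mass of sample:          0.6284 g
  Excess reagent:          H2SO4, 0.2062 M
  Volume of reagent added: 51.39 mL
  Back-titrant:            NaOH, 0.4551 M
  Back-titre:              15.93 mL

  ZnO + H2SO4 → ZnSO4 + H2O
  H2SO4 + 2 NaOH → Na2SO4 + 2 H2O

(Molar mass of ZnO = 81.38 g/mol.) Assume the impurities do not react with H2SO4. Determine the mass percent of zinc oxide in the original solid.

n(H2SO4) added = 0.05139 × 0.2062 = 0.01060 mol
n(NaOH) used in back-titration = 0.01593 × 0.4551 = 7.250 × 10^-3 mol
From the 1:2 ratio, n(H2SO4) left over = 1/2 × 7.250 × 10^-3 = 3.625 × 10^-3 mol
n(H2SO4) consumed by analyte = 0.01060 − 3.625 × 10^-3 = 6.972 × 10^-3 mol
n(ZnO) = 6.972 × 10^-3 mol (1:1 ratio)
mass of ZnO = 6.972 × 10^-3 × 81.38 = 0.5674 g
% ZnO = 0.5674 / 0.6284 × 100 = 90.29 %

90.29 %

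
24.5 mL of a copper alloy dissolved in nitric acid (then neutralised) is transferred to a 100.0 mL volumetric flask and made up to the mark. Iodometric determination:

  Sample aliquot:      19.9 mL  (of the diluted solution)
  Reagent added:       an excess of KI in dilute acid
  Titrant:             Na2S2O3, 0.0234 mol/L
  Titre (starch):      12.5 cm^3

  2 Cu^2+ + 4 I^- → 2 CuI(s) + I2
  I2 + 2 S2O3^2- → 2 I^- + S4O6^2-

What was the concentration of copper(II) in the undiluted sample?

n(S2O3^2-) = 0.0125 × 0.0234 = 2.92 × 10^-4 mol
n(I2) = n(S2O3^2-)/2 = 1.46 × 10^-4 mol
From the 2:1 ratio, n(Cu2+) in the aliquot = 2/1 × 1.46 × 10^-4 = 2.92 × 10^-4 mol
[Cu2+]_dilute = 2.92 × 10^-4 / 0.0199 = 0.0147 mol/L
[Cu2+]_original = 0.0147 × 100.0/24.5 = 0.0600 mol/L

0.0600 mol/L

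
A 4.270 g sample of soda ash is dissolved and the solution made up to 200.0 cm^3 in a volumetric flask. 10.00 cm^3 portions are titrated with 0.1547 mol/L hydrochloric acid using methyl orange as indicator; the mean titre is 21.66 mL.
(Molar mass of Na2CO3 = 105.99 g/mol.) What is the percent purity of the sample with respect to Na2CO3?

83.17 %

Na2CO3 + 2 HCl → 2 NaCl + H2O + CO2
n(HCl) per titration = 0.02166 × 0.1547 = 3.351 × 10^-3 mol
From the 1:2 ratio, n(Na2CO3) in each aliquot = 1/2 × 3.351 × 10^-3 = 1.675 × 10^-3 mol
n(Na2CO3) in the whole flask = 1.675 × 10^-3 × 200.0/10.00 = 0.03351 mol
mass of Na2CO3 = 0.03351 × 105.99 = 3.552 g
% Na2CO3 = 3.552 / 4.270 × 100 = 83.17 %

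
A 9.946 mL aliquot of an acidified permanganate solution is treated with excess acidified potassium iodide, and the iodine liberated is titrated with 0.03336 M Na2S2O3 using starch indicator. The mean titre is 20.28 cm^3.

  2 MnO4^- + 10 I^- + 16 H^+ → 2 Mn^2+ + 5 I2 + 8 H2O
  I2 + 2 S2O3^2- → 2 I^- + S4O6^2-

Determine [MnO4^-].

n(S2O3^2-) = 0.02028 × 0.03336 = 6.765 × 10^-4 mol
n(I2) = n(S2O3^2-)/2 = 3.383 × 10^-4 mol
From the 2:5 ratio, n(MnO4^-) in the aliquot = 2/5 × 3.383 × 10^-4 = 1.353 × 10^-4 mol
[MnO4^-] = 1.353 × 10^-4 / 0.009946 = 0.01360 mol/L

0.01360 M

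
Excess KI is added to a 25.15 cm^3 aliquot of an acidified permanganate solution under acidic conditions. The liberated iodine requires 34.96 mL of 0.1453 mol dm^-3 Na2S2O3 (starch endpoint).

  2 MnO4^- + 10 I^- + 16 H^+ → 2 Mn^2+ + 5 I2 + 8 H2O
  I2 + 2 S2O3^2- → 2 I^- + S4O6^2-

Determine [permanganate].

0.04040 mol/L

n(S2O3^2-) = 0.03496 × 0.1453 = 5.080 × 10^-3 mol
n(I2) = n(S2O3^2-)/2 = 2.540 × 10^-3 mol
From the 2:5 ratio, n(MnO4^-) in the aliquot = 2/5 × 2.540 × 10^-3 = 1.016 × 10^-3 mol
[MnO4^-] = 1.016 × 10^-3 / 0.02515 = 0.04040 mol/L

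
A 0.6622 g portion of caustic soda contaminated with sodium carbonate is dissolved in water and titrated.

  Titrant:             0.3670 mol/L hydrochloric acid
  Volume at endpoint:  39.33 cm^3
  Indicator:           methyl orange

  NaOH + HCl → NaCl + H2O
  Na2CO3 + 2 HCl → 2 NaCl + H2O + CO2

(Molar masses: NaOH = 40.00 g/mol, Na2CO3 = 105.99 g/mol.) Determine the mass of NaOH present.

n(HCl) = 0.03933 × 0.3670 = 0.01443 mol
Let x = n(NaOH), y = n(Na2CO3).
Titrant: 1x + 2y = 0.01443;  mass: 40.00x + 105.99y = 0.6622
Solving, x = 7.906 × 10^-3 mol, y = 3.264 × 10^-3 mol
mass of NaOH = 7.906 × 10^-3 × 40.00 = 0.3162 g

0.3162 g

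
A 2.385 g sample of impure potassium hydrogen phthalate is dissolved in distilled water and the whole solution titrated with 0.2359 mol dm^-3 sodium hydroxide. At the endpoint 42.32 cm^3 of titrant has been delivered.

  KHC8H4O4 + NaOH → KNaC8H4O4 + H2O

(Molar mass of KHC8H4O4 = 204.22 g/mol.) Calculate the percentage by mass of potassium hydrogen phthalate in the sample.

85.48 %

n(NaOH) = 0.04232 L × 0.2359 mol/L = 9.983 × 10^-3 mol
n(KHC8H4O4) = 9.983 × 10^-3 mol (1:1 ratio)
mass of KHC8H4O4 = 9.983 × 10^-3 × 204.22 g/mol = 2.039 g
% KHC8H4O4 = 2.039 / 2.385 × 100 = 85.48 %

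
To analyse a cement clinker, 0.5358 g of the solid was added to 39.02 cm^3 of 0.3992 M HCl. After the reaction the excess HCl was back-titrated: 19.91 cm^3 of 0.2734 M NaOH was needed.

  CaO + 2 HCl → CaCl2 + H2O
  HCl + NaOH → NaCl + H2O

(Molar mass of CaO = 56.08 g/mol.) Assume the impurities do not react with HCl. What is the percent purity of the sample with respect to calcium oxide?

53.03 %

n(HCl) added = 0.03902 × 0.3992 = 0.01558 mol
n(NaOH) used in back-titration = 0.01991 × 0.2734 = 5.443 × 10^-3 mol
n(HCl) left over = 5.443 × 10^-3 mol (1:1 ratio)
n(HCl) consumed by analyte = 0.01558 − 5.443 × 10^-3 = 0.01013 mol
From the 1:2 ratio, n(CaO) = 1/2 × 0.01013 = 5.067 × 10^-3 mol
mass of CaO = 5.067 × 10^-3 × 56.08 = 0.2841 g
% CaO = 0.2841 / 0.5358 × 100 = 53.03 %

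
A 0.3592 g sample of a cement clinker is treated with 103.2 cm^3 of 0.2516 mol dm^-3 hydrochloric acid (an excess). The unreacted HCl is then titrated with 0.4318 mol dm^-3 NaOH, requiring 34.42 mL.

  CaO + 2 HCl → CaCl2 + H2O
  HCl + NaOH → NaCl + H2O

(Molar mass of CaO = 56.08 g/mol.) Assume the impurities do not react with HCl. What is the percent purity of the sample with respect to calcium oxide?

86.67 %

n(HCl) added = 0.1032 × 0.2516 = 0.02597 mol
n(NaOH) used in back-titration = 0.03442 × 0.4318 = 0.01486 mol
n(HCl) left over = 0.01486 mol (1:1 ratio)
n(HCl) consumed by analyte = 0.02597 − 0.01486 = 0.01110 mol
From the 1:2 ratio, n(CaO) = 1/2 × 0.01110 = 5.551 × 10^-3 mol
mass of CaO = 5.551 × 10^-3 × 56.08 = 0.3113 g
% CaO = 0.3113 / 0.3592 × 100 = 86.67 %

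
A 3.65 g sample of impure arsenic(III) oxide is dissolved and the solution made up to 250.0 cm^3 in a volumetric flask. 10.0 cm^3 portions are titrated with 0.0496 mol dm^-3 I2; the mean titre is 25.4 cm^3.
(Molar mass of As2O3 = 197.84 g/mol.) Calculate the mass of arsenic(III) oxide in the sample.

As2O3 + 2 I2 + 2 H2O → As2O5 + 4 HI
n(I2) per titration = 0.0254 × 0.0496 = 1.26 × 10^-3 mol
From the 1:2 ratio, n(As2O3) in each aliquot = 1/2 × 1.26 × 10^-3 = 6.30 × 10^-4 mol
n(As2O3) in the whole flask = 6.30 × 10^-4 × 250.0/10.0 = 0.0157 mol
mass of As2O3 = 0.0157 × 197.84 = 3.12 g

3.12 g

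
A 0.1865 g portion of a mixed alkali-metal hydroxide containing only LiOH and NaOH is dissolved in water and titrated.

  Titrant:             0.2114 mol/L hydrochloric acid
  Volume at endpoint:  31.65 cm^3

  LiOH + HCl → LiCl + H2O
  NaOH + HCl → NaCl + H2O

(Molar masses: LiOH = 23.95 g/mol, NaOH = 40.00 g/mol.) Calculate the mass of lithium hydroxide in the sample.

0.1211 g

n(HCl) = 0.03165 × 0.2114 = 6.691 × 10^-3 mol
Let x = n(LiOH), y = n(NaOH).
Titrant: 1x + 1y = 6.691 × 10^-3;  mass: 23.95x + 40.00y = 0.1865
Solving, x = 5.055 × 10^-3 mol, y = 1.636 × 10^-3 mol
mass of LiOH = 5.055 × 10^-3 × 23.95 = 0.1211 g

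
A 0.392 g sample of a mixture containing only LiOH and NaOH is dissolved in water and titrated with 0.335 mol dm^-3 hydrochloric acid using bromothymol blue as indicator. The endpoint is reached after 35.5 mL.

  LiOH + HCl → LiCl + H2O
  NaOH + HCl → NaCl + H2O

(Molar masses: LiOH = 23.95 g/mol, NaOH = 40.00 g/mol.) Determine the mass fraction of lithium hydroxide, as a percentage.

31.9 %

n(HCl) = 0.0355 × 0.335 = 0.0119 mol
Let x = n(LiOH), y = n(NaOH).
Titrant: 1x + 1y = 0.0119;  mass: 23.95x + 40.00y = 0.392
Solving, x = 5.21 × 10^-3 mol, y = 6.68 × 10^-3 mol
mass of LiOH = 5.21 × 10^-3 × 23.95 = 0.125 g
% LiOH = 0.125 / 0.392 × 100 = 31.9 %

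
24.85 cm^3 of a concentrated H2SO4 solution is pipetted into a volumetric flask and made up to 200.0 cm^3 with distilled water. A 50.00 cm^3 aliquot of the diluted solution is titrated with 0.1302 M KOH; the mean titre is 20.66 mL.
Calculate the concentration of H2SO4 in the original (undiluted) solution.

0.2165 M

H2SO4 + 2 KOH → K2SO4 + 2 H2O
n(KOH) = 0.02066 × 0.1302 = 2.690 × 10^-3 mol
From the 1:2 ratio, n(H2SO4) in the aliquot = 1/2 × 2.690 × 10^-3 = 1.345 × 10^-3 mol
[H2SO4]_dilute = 1.345 × 10^-3 / 0.05000 = 0.02690 mol/L
Dilution factor = 200.0 / 24.85 = 8.048
[H2SO4]_stock = 0.02690 × 8.048 = 0.2165 mol/L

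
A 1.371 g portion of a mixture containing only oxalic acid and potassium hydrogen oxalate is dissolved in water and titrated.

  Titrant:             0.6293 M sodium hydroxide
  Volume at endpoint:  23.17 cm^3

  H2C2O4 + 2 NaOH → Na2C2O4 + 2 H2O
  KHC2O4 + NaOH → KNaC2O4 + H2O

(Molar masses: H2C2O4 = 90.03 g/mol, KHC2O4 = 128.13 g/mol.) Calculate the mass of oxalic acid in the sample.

n(NaOH) = 0.02317 × 0.6293 = 0.01458 mol
Let x = n(H2C2O4), y = n(KHC2O4).
Titrant: 2x + 1y = 0.01458;  mass: 90.03x + 128.13y = 1.371
Solving, x = 2.991 × 10^-3 mol, y = 8.598 × 10^-3 mol
mass of H2C2O4 = 2.991 × 10^-3 × 90.03 = 0.2693 g

0.2693 g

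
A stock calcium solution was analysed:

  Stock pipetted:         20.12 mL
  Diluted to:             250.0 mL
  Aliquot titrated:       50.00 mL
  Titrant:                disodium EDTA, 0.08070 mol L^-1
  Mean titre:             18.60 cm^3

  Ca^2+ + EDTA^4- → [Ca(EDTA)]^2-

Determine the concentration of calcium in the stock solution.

n(EDTA) = 0.01860 × 0.08070 = 1.501 × 10^-3 mol
n(Ca2+) in the aliquot = 1.501 × 10^-3 mol (1:1 ratio)
[Ca2+]_dilute = 1.501 × 10^-3 / 0.05000 = 0.03002 mol/L
Dilution factor = 250.0 / 20.12 = 12.43
[Ca2+]_stock = 0.03002 × 12.43 = 0.3730 mol/L

0.3730 mol/L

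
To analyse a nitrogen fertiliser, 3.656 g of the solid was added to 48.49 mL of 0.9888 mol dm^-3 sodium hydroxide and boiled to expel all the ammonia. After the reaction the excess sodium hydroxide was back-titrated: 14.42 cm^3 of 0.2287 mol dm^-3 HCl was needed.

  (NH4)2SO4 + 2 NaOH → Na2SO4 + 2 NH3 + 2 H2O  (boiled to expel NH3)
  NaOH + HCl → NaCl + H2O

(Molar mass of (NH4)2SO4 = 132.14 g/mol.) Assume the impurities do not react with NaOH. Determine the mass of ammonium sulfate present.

n(NaOH) added = 0.04849 × 0.9888 = 0.04795 mol
n(HCl) used in back-titration = 0.01442 × 0.2287 = 3.298 × 10^-3 mol
n(NaOH) left over = 3.298 × 10^-3 mol (1:1 ratio)
n(NaOH) consumed by analyte = 0.04795 − 3.298 × 10^-3 = 0.04465 mol
From the 1:2 ratio, n((NH4)2SO4) = 1/2 × 0.04465 = 0.02232 mol
mass of (NH4)2SO4 = 0.02232 × 132.14 = 2.950 g

2.950 g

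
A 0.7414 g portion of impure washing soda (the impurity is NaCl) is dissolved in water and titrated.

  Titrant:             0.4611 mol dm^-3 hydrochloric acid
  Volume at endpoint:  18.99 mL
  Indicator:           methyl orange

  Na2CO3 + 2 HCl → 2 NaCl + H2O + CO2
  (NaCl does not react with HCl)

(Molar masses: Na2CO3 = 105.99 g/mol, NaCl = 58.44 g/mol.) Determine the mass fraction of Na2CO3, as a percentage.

n(HCl) = 0.01899 × 0.4611 = 8.756 × 10^-3 mol
Let x = n(Na2CO3), y = n(NaCl).
Titrant: 2x = 8.756 × 10^-3;  mass: 105.99x + 58.44y = 0.7414
Solving, x = 4.378 × 10^-3 mol, y = 4.746 × 10^-3 mol
mass of Na2CO3 = 4.378 × 10^-3 × 105.99 = 0.4640 g
% Na2CO3 = 0.4640 / 0.7414 × 100 = 62.59 %

62.59 %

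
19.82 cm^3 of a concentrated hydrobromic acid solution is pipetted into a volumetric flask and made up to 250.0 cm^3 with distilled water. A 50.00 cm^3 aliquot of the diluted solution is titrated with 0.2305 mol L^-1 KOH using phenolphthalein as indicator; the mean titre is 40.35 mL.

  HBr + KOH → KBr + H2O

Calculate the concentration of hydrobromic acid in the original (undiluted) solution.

n(KOH) = 0.04035 × 0.2305 = 9.301 × 10^-3 mol
n(HBr) in the aliquot = 9.301 × 10^-3 mol (1:1 ratio)
[HBr]_dilute = 9.301 × 10^-3 / 0.05000 = 0.1860 mol/L
Dilution factor = 250.0 / 19.82 = 12.61
[HBr]_stock = 0.1860 × 12.61 = 2.346 mol/L

2.346 mol/L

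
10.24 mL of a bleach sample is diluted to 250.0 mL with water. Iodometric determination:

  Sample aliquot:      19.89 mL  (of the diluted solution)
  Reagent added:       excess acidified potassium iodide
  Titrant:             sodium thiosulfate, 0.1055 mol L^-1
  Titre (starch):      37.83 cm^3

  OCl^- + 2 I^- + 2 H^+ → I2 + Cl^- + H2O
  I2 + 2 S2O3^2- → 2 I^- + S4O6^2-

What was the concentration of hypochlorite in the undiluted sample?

2.449 mol/L

n(S2O3^2-) = 0.03783 × 0.1055 = 3.991 × 10^-3 mol
n(I2) = n(S2O3^2-)/2 = 1.996 × 10^-3 mol
n(OCl^-) in the aliquot = 1.996 × 10^-3 mol (1:1 ratio)
[OCl^-]_dilute = 1.996 × 10^-3 / 0.01989 = 0.1003 mol/L
[OCl^-]_original = 0.1003 × 250.0/10.24 = 2.449 mol/L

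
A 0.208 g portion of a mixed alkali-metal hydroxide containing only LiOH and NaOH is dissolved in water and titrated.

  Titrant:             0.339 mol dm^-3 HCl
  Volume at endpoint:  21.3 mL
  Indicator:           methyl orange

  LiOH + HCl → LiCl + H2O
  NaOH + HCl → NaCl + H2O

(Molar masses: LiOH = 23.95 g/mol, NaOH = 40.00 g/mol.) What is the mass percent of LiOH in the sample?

n(HCl) = 0.0213 × 0.339 = 7.22 × 10^-3 mol
Let x = n(LiOH), y = n(NaOH).
Titrant: 1x + 1y = 7.22 × 10^-3;  mass: 23.95x + 40.00y = 0.208
Solving, x = 5.04 × 10^-3 mol, y = 2.18 × 10^-3 mol
mass of LiOH = 5.04 × 10^-3 × 23.95 = 0.121 g
% LiOH = 0.121 / 0.208 × 100 = 58.0 %

58.0 %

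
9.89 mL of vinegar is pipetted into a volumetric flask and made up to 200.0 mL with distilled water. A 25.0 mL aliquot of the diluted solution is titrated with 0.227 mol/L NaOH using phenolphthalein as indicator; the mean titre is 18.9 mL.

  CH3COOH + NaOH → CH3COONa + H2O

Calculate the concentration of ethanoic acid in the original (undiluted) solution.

3.47 mol/L

n(NaOH) = 0.0189 × 0.227 = 4.29 × 10^-3 mol
n(CH3COOH) in the aliquot = 4.29 × 10^-3 mol (1:1 ratio)
[CH3COOH]_dilute = 4.29 × 10^-3 / 0.0250 = 0.172 mol/L
Dilution factor = 200.0 / 9.89 = 20.22
[CH3COOH]_stock = 0.172 × 20.22 = 3.47 mol/L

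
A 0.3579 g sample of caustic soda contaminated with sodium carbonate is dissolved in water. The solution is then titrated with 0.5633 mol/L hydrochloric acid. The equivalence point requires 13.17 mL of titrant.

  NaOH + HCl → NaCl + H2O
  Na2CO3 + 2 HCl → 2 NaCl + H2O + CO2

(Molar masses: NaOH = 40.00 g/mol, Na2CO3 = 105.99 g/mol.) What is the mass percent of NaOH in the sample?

n(HCl) = 0.01317 × 0.5633 = 7.419 × 10^-3 mol
Let x = n(NaOH), y = n(Na2CO3).
Titrant: 1x + 2y = 7.419 × 10^-3;  mass: 40.00x + 105.99y = 0.3579
Solving, x = 2.713 × 10^-3 mol, y = 2.353 × 10^-3 mol
mass of NaOH = 2.713 × 10^-3 × 40.00 = 0.1085 g
% NaOH = 0.1085 / 0.3579 × 100 = 30.32 %

30.32 %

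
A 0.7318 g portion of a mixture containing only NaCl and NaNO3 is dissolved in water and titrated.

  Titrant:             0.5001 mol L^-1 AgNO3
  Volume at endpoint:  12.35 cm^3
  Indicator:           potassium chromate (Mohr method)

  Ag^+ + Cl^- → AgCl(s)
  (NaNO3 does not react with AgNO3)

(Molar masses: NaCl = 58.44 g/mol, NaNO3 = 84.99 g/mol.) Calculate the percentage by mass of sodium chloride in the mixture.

49.32 %

n(AgNO3) = 0.01235 × 0.5001 = 6.176 × 10^-3 mol
Let x = n(NaCl), y = n(NaNO3).
Titrant: 1x = 6.176 × 10^-3;  mass: 58.44x + 84.99y = 0.7318
Solving, x = 6.176 × 10^-3 mol, y = 4.364 × 10^-3 mol
mass of NaCl = 6.176 × 10^-3 × 58.44 = 0.3609 g
% NaCl = 0.3609 / 0.7318 × 100 = 49.32 %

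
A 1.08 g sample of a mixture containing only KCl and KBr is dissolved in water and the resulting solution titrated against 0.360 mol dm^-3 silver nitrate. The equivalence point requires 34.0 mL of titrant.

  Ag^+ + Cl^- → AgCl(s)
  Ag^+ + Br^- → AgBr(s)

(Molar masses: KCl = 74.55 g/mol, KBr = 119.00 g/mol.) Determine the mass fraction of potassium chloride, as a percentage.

58.5 %

n(AgNO3) = 0.0340 × 0.360 = 0.0122 mol
Let x = n(KCl), y = n(KBr).
Titrant: 1x + 1y = 0.0122;  mass: 74.55x + 119.00y = 1.08
Solving, x = 8.47 × 10^-3 mol, y = 3.77 × 10^-3 mol
mass of KCl = 8.47 × 10^-3 × 74.55 = 0.632 g
% KCl = 0.632 / 1.08 × 100 = 58.5 %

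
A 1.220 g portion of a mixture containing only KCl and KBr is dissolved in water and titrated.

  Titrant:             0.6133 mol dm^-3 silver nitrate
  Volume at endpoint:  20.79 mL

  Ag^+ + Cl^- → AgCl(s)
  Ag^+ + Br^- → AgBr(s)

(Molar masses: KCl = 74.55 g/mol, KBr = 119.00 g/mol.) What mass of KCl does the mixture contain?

0.4986 g

n(AgNO3) = 0.02079 × 0.6133 = 0.01275 mol
Let x = n(KCl), y = n(KBr).
Titrant: 1x + 1y = 0.01275;  mass: 74.55x + 119.00y = 1.220
Solving, x = 6.689 × 10^-3 mol, y = 6.062 × 10^-3 mol
mass of KCl = 6.689 × 10^-3 × 74.55 = 0.4986 g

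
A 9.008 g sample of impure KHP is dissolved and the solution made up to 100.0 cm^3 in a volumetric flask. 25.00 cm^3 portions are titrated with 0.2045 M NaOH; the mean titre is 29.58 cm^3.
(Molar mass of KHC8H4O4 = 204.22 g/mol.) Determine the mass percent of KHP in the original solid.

54.86 %

KHC8H4O4 + NaOH → KNaC8H4O4 + H2O
n(NaOH) per titration = 0.02958 × 0.2045 = 6.049 × 10^-3 mol
n(KHC8H4O4) in each aliquot = 6.049 × 10^-3 mol (1:1 ratio)
n(KHC8H4O4) in the whole flask = 6.049 × 10^-3 × 100.0/25.00 = 0.02420 mol
mass of KHC8H4O4 = 0.02420 × 204.22 = 4.941 g
% KHC8H4O4 = 4.941 / 9.008 × 100 = 54.86 %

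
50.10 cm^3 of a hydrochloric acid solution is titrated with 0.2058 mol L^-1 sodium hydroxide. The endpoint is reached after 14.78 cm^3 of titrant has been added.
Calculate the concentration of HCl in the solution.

HCl + NaOH → NaCl + H2O
n(NaOH) = 0.01478 L × 0.2058 mol/L = 3.042 × 10^-3 mol
n(HCl) = 3.042 × 10^-3 mol (1:1 mole ratio)
[HCl] = 3.042 × 10^-3 mol / 0.05010 L = 0.06071 mol/L

0.06071 mol/L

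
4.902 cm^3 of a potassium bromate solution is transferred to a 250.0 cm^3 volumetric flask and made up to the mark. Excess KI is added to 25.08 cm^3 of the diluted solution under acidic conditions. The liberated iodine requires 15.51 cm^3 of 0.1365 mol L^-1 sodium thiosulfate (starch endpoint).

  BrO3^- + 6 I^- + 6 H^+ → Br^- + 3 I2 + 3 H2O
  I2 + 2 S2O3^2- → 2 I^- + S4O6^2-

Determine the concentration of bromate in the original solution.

0.7175 mol/L

n(S2O3^2-) = 0.01551 × 0.1365 = 2.117 × 10^-3 mol
n(I2) = n(S2O3^2-)/2 = 1.059 × 10^-3 mol
From the 1:3 ratio, n(BrO3^-) in the aliquot = 1/3 × 1.059 × 10^-3 = 3.529 × 10^-4 mol
[BrO3^-]_dilute = 3.529 × 10^-4 / 0.02508 = 0.01407 mol/L
[BrO3^-]_original = 0.01407 × 250.0/4.902 = 0.7175 mol/L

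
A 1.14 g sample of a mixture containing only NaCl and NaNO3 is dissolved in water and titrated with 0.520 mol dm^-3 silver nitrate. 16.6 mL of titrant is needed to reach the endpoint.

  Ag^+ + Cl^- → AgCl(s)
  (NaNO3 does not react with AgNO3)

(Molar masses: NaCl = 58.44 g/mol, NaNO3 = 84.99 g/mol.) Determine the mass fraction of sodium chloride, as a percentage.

n(AgNO3) = 0.0166 × 0.520 = 8.63 × 10^-3 mol
Let x = n(NaCl), y = n(NaNO3).
Titrant: 1x = 8.63 × 10^-3;  mass: 58.44x + 84.99y = 1.14
Solving, x = 8.63 × 10^-3 mol, y = 7.48 × 10^-3 mol
mass of NaCl = 8.63 × 10^-3 × 58.44 = 0.504 g
% NaCl = 0.504 / 1.14 × 100 = 44.3 %

44.3 %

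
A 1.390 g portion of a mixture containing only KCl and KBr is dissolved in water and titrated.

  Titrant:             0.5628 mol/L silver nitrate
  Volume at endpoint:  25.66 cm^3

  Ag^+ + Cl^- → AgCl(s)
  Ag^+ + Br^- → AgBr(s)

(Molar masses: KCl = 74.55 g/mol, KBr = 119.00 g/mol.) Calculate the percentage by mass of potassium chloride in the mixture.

39.64 %

n(AgNO3) = 0.02566 × 0.5628 = 0.01444 mol
Let x = n(KCl), y = n(KBr).
Titrant: 1x + 1y = 0.01444;  mass: 74.55x + 119.00y = 1.390
Solving, x = 7.391 × 10^-3 mol, y = 7.050 × 10^-3 mol
mass of KCl = 7.391 × 10^-3 × 74.55 = 0.5510 g
% KCl = 0.5510 / 1.390 × 100 = 39.64 %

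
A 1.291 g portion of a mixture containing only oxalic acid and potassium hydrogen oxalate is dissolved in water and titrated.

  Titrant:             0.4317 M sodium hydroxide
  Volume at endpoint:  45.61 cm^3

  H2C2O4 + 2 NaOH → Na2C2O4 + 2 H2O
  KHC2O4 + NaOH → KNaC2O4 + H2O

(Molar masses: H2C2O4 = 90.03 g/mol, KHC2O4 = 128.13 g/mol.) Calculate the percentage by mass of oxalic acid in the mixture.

n(NaOH) = 0.04561 × 0.4317 = 0.01969 mol
Let x = n(H2C2O4), y = n(KHC2O4).
Titrant: 2x + 1y = 0.01969;  mass: 90.03x + 128.13y = 1.291
Solving, x = 7.411 × 10^-3 mol, y = 4.869 × 10^-3 mol
mass of H2C2O4 = 7.411 × 10^-3 × 90.03 = 0.6672 g
% H2C2O4 = 0.6672 / 1.291 × 100 = 51.68 %

51.68 %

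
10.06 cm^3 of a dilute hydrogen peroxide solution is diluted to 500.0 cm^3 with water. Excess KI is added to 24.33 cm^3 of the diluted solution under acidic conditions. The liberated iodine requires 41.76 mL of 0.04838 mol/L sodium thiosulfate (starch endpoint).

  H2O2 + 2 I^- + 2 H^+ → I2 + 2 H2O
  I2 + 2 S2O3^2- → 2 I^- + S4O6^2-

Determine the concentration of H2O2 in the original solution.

n(S2O3^2-) = 0.04176 × 0.04838 = 2.020 × 10^-3 mol
n(I2) = n(S2O3^2-)/2 = 1.010 × 10^-3 mol
n(H2O2) in the aliquot = 1.010 × 10^-3 mol (1:1 ratio)
[H2O2]_dilute = 1.010 × 10^-3 / 0.02433 = 0.04152 mol/L
[H2O2]_original = 0.04152 × 500.0/10.06 = 2.064 mol/L

2.064 mol/L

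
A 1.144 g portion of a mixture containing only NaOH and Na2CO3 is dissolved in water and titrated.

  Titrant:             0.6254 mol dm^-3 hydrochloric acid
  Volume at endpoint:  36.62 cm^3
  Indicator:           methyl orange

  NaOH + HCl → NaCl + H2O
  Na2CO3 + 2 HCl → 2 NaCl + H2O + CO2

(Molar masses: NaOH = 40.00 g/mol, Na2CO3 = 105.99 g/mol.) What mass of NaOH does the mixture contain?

0.2145 g

n(HCl) = 0.03662 × 0.6254 = 0.02290 mol
Let x = n(NaOH), y = n(Na2CO3).
Titrant: 1x + 2y = 0.02290;  mass: 40.00x + 105.99y = 1.144
Solving, x = 5.364 × 10^-3 mol, y = 8.769 × 10^-3 mol
mass of NaOH = 5.364 × 10^-3 × 40.00 = 0.2145 g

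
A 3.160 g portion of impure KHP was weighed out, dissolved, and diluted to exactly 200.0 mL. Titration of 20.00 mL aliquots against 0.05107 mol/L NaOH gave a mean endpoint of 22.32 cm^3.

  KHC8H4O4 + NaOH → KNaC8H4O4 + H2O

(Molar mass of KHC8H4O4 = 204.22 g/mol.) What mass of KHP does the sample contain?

n(NaOH) per titration = 0.02232 × 0.05107 = 1.140 × 10^-3 mol
n(KHC8H4O4) in each aliquot = 1.140 × 10^-3 mol (1:1 ratio)
n(KHC8H4O4) in the whole flask = 1.140 × 10^-3 × 200.0/20.00 = 0.01140 mol
mass of KHC8H4O4 = 0.01140 × 204.22 = 2.328 g

2.328 g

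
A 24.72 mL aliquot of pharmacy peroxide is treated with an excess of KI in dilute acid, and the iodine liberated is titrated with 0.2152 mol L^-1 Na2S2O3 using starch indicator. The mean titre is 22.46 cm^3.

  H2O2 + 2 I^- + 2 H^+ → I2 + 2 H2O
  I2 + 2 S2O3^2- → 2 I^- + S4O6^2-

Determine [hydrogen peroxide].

0.09776 mol/L

n(S2O3^2-) = 0.02246 × 0.2152 = 4.833 × 10^-3 mol
n(I2) = n(S2O3^2-)/2 = 2.417 × 10^-3 mol
n(H2O2) in the aliquot = 2.417 × 10^-3 mol (1:1 ratio)
[H2O2] = 2.417 × 10^-3 / 0.02472 = 0.09776 mol/L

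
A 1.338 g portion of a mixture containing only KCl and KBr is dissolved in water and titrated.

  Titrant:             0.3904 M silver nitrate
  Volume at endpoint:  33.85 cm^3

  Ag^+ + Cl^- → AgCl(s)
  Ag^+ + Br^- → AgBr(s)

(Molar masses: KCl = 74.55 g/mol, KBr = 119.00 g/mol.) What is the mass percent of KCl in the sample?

29.41 %

n(AgNO3) = 0.03385 × 0.3904 = 0.01322 mol
Let x = n(KCl), y = n(KBr).
Titrant: 1x + 1y = 0.01322;  mass: 74.55x + 119.00y = 1.338
Solving, x = 5.278 × 10^-3 mol, y = 7.937 × 10^-3 mol
mass of KCl = 5.278 × 10^-3 × 74.55 = 0.3934 g
% KCl = 0.3934 / 1.338 × 100 = 29.41 %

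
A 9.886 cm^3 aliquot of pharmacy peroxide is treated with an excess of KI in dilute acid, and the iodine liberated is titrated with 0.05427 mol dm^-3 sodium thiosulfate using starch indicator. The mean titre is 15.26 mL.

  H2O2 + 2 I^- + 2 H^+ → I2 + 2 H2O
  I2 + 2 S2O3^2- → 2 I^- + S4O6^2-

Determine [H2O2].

0.04189 mol/L

n(S2O3^2-) = 0.01526 × 0.05427 = 8.282 × 10^-4 mol
n(I2) = n(S2O3^2-)/2 = 4.141 × 10^-4 mol
n(H2O2) in the aliquot = 4.141 × 10^-4 mol (1:1 ratio)
[H2O2] = 4.141 × 10^-4 / 0.009886 = 0.04189 mol/L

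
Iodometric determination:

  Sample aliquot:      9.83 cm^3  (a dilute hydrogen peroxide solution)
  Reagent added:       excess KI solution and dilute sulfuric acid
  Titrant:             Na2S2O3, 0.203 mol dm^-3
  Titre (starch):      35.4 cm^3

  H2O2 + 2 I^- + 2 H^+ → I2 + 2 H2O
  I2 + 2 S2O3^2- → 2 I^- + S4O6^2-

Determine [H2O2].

0.366 mol/L

n(S2O3^2-) = 0.0354 × 0.203 = 7.19 × 10^-3 mol
n(I2) = n(S2O3^2-)/2 = 3.59 × 10^-3 mol
n(H2O2) in the aliquot = 3.59 × 10^-3 mol (1:1 ratio)
[H2O2] = 3.59 × 10^-3 / 0.00983 = 0.366 mol/L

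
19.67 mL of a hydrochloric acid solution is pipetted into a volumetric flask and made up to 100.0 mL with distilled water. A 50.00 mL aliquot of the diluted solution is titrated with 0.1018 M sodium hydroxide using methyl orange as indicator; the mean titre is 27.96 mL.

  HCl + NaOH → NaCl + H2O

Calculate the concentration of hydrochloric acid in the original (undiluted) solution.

0.2894 M

n(NaOH) = 0.02796 × 0.1018 = 2.846 × 10^-3 mol
n(HCl) in the aliquot = 2.846 × 10^-3 mol (1:1 ratio)
[HCl]_dilute = 2.846 × 10^-3 / 0.05000 = 0.05693 mol/L
Dilution factor = 100.0 / 19.67 = 5.084
[HCl]_stock = 0.05693 × 5.084 = 0.2894 mol/L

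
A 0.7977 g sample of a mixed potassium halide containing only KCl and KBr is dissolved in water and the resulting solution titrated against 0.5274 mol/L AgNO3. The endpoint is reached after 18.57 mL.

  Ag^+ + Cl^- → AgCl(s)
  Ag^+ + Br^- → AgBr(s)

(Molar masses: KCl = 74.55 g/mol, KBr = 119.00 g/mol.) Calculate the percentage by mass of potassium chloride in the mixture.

n(AgNO3) = 0.01857 × 0.5274 = 9.794 × 10^-3 mol
Let x = n(KCl), y = n(KBr).
Titrant: 1x + 1y = 9.794 × 10^-3;  mass: 74.55x + 119.00y = 0.7977
Solving, x = 8.274 × 10^-3 mol, y = 1.520 × 10^-3 mol
mass of KCl = 8.274 × 10^-3 × 74.55 = 0.6168 g
% KCl = 0.6168 / 0.7977 × 100 = 77.32 %

77.32 %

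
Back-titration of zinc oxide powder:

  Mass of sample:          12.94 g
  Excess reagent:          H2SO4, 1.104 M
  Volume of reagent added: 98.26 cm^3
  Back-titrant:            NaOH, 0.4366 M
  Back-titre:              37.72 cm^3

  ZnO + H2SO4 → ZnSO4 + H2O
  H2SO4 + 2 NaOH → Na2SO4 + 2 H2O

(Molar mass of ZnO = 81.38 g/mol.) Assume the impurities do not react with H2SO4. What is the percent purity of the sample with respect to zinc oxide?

n(H2SO4) added = 0.09826 × 1.104 = 0.1085 mol
n(NaOH) used in back-titration = 0.03772 × 0.4366 = 0.01647 mol
From the 1:2 ratio, n(H2SO4) left over = 1/2 × 0.01647 = 8.234 × 10^-3 mol
n(H2SO4) consumed by analyte = 0.1085 − 8.234 × 10^-3 = 0.1002 mol
n(ZnO) = 0.1002 mol (1:1 ratio)
mass of ZnO = 0.1002 × 81.38 = 8.158 g
% ZnO = 8.158 / 12.94 × 100 = 63.04 %

63.04 %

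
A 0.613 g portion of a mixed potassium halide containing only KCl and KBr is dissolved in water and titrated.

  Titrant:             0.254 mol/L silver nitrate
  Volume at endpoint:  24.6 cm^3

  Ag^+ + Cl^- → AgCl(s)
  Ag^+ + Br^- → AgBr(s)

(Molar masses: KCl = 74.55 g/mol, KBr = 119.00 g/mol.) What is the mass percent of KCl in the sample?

n(AgNO3) = 0.0246 × 0.254 = 6.25 × 10^-3 mol
Let x = n(KCl), y = n(KBr).
Titrant: 1x + 1y = 6.25 × 10^-3;  mass: 74.55x + 119.00y = 0.613
Solving, x = 2.94 × 10^-3 mol, y = 3.31 × 10^-3 mol
mass of KCl = 2.94 × 10^-3 × 74.55 = 0.219 g
% KCl = 0.219 / 0.613 × 100 = 35.7 %

35.7 %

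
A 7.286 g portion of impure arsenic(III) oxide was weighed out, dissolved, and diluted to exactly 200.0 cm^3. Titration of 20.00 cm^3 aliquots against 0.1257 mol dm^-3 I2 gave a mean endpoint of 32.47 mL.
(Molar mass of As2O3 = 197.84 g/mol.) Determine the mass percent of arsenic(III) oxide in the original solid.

55.41 %

As2O3 + 2 I2 + 2 H2O → As2O5 + 4 HI
n(I2) per titration = 0.03247 × 0.1257 = 4.081 × 10^-3 mol
From the 1:2 ratio, n(As2O3) in each aliquot = 1/2 × 4.081 × 10^-3 = 2.041 × 10^-3 mol
n(As2O3) in the whole flask = 2.041 × 10^-3 × 200.0/20.00 = 0.02041 mol
mass of As2O3 = 0.02041 × 197.84 = 4.037 g
% As2O3 = 4.037 / 7.286 × 100 = 55.41 %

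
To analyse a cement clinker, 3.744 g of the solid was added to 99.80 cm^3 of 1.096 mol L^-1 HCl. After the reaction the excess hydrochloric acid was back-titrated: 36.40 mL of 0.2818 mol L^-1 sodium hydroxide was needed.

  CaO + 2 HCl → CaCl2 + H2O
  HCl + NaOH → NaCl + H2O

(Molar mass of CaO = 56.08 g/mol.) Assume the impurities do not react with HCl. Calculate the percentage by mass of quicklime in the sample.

n(HCl) added = 0.09980 × 1.096 = 0.1094 mol
n(NaOH) used in back-titration = 0.03640 × 0.2818 = 0.01026 mol
n(HCl) left over = 0.01026 mol (1:1 ratio)
n(HCl) consumed by analyte = 0.1094 − 0.01026 = 0.09912 mol
From the 1:2 ratio, n(CaO) = 1/2 × 0.09912 = 0.04956 mol
mass of CaO = 0.04956 × 56.08 = 2.779 g
% CaO = 2.779 / 3.744 × 100 = 74.24 %

74.24 %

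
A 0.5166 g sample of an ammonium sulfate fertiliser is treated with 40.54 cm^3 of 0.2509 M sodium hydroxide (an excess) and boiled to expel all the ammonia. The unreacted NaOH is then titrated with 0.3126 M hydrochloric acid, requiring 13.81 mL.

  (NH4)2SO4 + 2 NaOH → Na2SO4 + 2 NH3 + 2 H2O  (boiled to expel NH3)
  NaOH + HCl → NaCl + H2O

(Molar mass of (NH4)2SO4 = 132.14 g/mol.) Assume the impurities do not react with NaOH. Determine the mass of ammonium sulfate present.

0.3868 g

n(NaOH) added = 0.04054 × 0.2509 = 0.01017 mol
n(HCl) used in back-titration = 0.01381 × 0.3126 = 4.317 × 10^-3 mol
n(NaOH) left over = 4.317 × 10^-3 mol (1:1 ratio)
n(NaOH) consumed by analyte = 0.01017 − 4.317 × 10^-3 = 5.854 × 10^-3 mol
From the 1:2 ratio, n((NH4)2SO4) = 1/2 × 5.854 × 10^-3 = 2.927 × 10^-3 mol
mass of (NH4)2SO4 = 2.927 × 10^-3 × 132.14 = 0.3868 g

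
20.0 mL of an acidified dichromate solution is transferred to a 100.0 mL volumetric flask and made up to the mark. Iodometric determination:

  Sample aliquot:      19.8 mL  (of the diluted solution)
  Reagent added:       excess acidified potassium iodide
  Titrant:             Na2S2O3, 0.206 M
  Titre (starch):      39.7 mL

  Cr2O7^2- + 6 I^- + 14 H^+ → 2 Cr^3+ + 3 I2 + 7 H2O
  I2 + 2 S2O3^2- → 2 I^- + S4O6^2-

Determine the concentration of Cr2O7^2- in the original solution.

0.344 M

n(S2O3^2-) = 0.0397 × 0.206 = 8.18 × 10^-3 mol
n(I2) = n(S2O3^2-)/2 = 4.09 × 10^-3 mol
From the 1:3 ratio, n(Cr2O7^2-) in the aliquot = 1/3 × 4.09 × 10^-3 = 1.36 × 10^-3 mol
[Cr2O7^2-]_dilute = 1.36 × 10^-3 / 0.0198 = 0.0688 mol/L
[Cr2O7^2-]_original = 0.0688 × 100.0/20.0 = 0.344 mol/L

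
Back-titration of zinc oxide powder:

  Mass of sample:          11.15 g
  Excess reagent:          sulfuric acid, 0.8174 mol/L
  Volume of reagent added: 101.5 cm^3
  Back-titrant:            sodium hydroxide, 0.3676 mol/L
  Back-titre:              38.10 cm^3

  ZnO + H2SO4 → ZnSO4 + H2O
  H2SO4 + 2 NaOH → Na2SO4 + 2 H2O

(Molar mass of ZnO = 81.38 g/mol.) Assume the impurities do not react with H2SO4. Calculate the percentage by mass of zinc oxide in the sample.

55.44 %

n(H2SO4) added = 0.1015 × 0.8174 = 0.08297 mol
n(NaOH) used in back-titration = 0.03810 × 0.3676 = 0.01401 mol
From the 1:2 ratio, n(H2SO4) left over = 1/2 × 0.01401 = 7.003 × 10^-3 mol
n(H2SO4) consumed by analyte = 0.08297 − 7.003 × 10^-3 = 0.07596 mol
n(ZnO) = 0.07596 mol (1:1 ratio)
mass of ZnO = 0.07596 × 81.38 = 6.182 g
% ZnO = 6.182 / 11.15 × 100 = 55.44 %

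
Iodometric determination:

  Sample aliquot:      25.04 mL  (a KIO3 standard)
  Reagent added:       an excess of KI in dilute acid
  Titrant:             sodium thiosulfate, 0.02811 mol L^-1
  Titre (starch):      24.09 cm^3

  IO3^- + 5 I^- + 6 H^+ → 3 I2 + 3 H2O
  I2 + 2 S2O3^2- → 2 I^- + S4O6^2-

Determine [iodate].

0.004507 mol/L

n(S2O3^2-) = 0.02409 × 0.02811 = 6.772 × 10^-4 mol
n(I2) = n(S2O3^2-)/2 = 3.386 × 10^-4 mol
From the 1:3 ratio, n(IO3^-) in the aliquot = 1/3 × 3.386 × 10^-4 = 1.129 × 10^-4 mol
[IO3^-] = 1.129 × 10^-4 / 0.02504 = 0.004507 mol/L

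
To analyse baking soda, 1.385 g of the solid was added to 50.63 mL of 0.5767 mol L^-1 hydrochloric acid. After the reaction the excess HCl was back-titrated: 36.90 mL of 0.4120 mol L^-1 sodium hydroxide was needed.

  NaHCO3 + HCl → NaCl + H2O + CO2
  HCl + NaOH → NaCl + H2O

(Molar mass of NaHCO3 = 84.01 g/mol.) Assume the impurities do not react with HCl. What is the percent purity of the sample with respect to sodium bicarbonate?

84.89 %

n(HCl) added = 0.05063 × 0.5767 = 0.02920 mol
n(NaOH) used in back-titration = 0.03690 × 0.4120 = 0.01520 mol
n(HCl) left over = 0.01520 mol (1:1 ratio)
n(HCl) consumed by analyte = 0.02920 − 0.01520 = 0.01400 mol
n(NaHCO3) = 0.01400 mol (1:1 ratio)
mass of NaHCO3 = 0.01400 × 84.01 = 1.176 g
% NaHCO3 = 1.176 / 1.385 × 100 = 84.89 %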